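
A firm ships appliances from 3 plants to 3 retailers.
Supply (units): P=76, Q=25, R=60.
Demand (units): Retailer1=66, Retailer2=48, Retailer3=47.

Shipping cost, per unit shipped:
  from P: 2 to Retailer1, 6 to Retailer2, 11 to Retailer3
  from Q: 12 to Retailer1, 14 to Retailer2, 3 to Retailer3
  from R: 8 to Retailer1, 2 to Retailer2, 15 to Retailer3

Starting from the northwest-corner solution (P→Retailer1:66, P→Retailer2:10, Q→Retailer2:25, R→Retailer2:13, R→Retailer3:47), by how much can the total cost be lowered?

680

Current plan cost = 66·2 + 10·6 + 25·14 + 13·2 + 47·15 = 1273.
Optimal plan:
  P–Retailer1: 66 × 2 = 132
  P–Retailer3: 10 × 11 = 110
  Q–Retailer3: 25 × 3 = 75
  R–Retailer2: 48 × 2 = 96
  R–Retailer3: 12 × 15 = 180
Optimal cost = 593.
Saving = 1273 − 593 = 680.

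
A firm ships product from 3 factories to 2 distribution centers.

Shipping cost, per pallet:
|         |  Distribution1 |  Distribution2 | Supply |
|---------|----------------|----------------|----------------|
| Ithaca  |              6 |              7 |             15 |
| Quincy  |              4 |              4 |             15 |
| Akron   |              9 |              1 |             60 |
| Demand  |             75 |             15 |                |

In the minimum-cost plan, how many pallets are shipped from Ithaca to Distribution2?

0

Optimal shipments:
  Ithaca->Distribution1: 15 × 6 = 90
  Quincy->Distribution1: 15 × 4 = 60
  Akron->Distribution1: 45 × 9 = 405
  Akron->Distribution2: 15 × 1 = 15
Total cost = 570.
The route Ithaca→Distribution2 is not used.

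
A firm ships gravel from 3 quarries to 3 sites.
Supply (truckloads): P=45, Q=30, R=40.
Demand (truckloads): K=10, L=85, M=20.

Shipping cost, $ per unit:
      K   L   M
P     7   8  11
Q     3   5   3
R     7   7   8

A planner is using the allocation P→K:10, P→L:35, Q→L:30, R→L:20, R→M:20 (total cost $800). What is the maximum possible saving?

70

Current plan cost = 10·7 + 35·8 + 30·5 + 20·7 + 20·8 = $800.
Optimal plan:
  P->L: 45 × $8 = $360
  Q->K: 10 × $3 = $30
  Q->M: 20 × $3 = $60
  R->L: 40 × $7 = $280
Optimal cost = $730.
Saving = 800 − 730 = $70.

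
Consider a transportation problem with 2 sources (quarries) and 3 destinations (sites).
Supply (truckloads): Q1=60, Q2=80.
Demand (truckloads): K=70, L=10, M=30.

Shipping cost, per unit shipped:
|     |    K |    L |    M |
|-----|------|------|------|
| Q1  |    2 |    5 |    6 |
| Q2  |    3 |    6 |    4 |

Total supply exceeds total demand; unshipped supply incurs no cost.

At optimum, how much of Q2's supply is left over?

30

Minimum-cost shipments:
  Q1 to K: 60 × 2 = 120
  Q2 to K: 10 × 3 = 30
  Q2 to L: 10 × 6 = 60
  Q2 to M: 30 × 4 = 120
Total cost = 330.
Q2 ships 50 of its 80, leaving 30.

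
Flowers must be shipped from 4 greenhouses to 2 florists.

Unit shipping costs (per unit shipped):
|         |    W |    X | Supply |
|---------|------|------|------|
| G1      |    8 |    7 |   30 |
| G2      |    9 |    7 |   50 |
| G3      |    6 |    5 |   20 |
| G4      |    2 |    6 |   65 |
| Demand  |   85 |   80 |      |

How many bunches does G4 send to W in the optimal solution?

Optimal shipments:
  G1→W: 20 × 8 = 160
  G1→X: 10 × 7 = 70
  G2→X: 50 × 7 = 350
  G3→X: 20 × 5 = 100
  G4→W: 65 × 2 = 130
Total cost = 810.
So G4→W carries 65 bunches.

65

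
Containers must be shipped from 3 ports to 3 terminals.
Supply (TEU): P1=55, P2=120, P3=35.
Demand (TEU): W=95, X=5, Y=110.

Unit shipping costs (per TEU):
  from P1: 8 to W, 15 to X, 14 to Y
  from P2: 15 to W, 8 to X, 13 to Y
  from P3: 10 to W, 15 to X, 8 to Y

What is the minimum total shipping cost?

2335

One minimum-cost allocation:
  P1 to W: 55 × 8 = 440
  P2 to W: 40 × 15 = 600
  P2 to X: 5 × 8 = 40
  P2 to Y: 75 × 13 = 975
  P3 to Y: 35 × 8 = 280
Total = 440 + 600 + 40 + 975 + 280 = 2335.
(Supply check: P1 ships 55; P2 ships 120; P3 ships 35.)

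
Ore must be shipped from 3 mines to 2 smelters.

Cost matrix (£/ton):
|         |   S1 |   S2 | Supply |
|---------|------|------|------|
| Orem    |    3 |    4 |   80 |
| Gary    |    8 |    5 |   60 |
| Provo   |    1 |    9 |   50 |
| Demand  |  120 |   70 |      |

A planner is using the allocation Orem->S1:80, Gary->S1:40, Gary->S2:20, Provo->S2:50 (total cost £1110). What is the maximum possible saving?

Current plan cost = 80·3 + 40·8 + 20·5 + 50·9 = £1110.
Optimal plan:
  Orem→S1: 70 × £3 = £210
  Orem→S2: 10 × £4 = £40
  Gary→S2: 60 × £5 = £300
  Provo→S1: 50 × £1 = £50
Optimal cost = £600.
Saving = 1110 − 600 = £510.

510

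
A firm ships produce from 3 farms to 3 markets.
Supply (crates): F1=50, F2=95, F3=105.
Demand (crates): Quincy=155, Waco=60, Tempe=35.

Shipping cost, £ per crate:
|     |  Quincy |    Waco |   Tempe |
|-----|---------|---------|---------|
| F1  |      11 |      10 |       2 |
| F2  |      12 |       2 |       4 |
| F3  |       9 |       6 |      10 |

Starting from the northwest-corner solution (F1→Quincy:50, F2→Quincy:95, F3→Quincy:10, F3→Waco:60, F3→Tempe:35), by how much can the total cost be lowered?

Current plan cost = 50·11 + 95·12 + 10·9 + 60·6 + 35·10 = £2490.
Optimal plan:
  F1 to Quincy: 15 × £11 = £165
  F1 to Tempe: 35 × £2 = £70
  F2 to Quincy: 35 × £12 = £420
  F2 to Waco: 60 × £2 = £120
  F3 to Quincy: 105 × £9 = £945
Optimal cost = £1720.
Saving = 2490 − 1720 = £770.

770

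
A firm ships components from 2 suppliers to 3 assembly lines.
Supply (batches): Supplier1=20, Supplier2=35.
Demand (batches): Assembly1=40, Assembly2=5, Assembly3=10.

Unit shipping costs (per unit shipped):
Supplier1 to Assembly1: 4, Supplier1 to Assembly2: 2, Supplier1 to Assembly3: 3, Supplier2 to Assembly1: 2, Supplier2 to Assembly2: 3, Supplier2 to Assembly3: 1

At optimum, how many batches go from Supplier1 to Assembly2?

Solving gives:
  Supplier1→Assembly1: 5 × 4 = 20
  Supplier1→Assembly2: 5 × 2 = 10
  Supplier1→Assembly3: 10 × 3 = 30
  Supplier2→Assembly1: 35 × 2 = 70
Total cost = 130.
So Supplier1→Assembly2 carries 5 batches.

5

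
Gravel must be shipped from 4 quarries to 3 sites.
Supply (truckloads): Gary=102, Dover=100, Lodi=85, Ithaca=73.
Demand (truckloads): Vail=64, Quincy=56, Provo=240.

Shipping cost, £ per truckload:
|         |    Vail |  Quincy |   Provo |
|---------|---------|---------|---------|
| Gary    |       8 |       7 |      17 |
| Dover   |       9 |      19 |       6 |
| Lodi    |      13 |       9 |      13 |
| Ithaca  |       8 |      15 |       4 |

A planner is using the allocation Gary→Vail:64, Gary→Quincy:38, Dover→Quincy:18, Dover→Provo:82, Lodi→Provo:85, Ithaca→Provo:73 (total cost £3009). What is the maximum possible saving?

Current plan cost = 64·8 + 38·7 + 18·19 + 82·6 + 85·13 + 73·4 = £3009.
Optimal plan:
  Gary to Vail: 64 × £8 = £512
  Gary to Quincy: 38 × £7 = £266
  Dover to Provo: 100 × £6 = £600
  Lodi to Quincy: 18 × £9 = £162
  Lodi to Provo: 67 × £13 = £871
  Ithaca to Provo: 73 × £4 = £292
Optimal cost = £2703.
Saving = 3009 − 2703 = £306.

306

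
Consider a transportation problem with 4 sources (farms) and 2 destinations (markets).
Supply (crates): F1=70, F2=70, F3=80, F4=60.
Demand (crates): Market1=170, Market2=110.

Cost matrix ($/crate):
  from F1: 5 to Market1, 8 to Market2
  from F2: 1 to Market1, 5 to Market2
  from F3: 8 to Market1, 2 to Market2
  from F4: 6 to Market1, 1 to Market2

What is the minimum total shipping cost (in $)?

790

One minimum-cost allocation:
  F1–Market1: 70 × $5 = $350
  F2–Market1: 70 × $1 = $70
  F3–Market2: 80 × $2 = $160
  F4–Market1: 30 × $6 = $180
  F4–Market2: 30 × $1 = $30
Total = 350 + 70 + 160 + 180 + 30 = $790.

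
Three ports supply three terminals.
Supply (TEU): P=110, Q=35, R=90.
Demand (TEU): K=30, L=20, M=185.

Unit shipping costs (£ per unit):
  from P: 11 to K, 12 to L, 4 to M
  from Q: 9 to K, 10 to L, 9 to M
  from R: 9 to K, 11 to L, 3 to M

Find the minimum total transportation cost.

An optimal shipping plan:
  P->M: 110 × £4 = £440
  Q->K: 15 × £9 = £135
  Q->L: 20 × £10 = £200
  R->K: 15 × £9 = £135
  R->M: 75 × £3 = £225
Total = 440 + 135 + 200 + 135 + 225 = £1135.

1135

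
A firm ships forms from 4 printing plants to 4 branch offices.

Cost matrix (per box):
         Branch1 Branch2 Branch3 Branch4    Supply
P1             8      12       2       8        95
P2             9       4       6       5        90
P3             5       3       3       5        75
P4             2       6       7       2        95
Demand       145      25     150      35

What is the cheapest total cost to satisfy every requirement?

A cheapest plan:
  P1->Branch3: 95 × 2 = 190
  P2->Branch2: 25 × 4 = 100
  P2->Branch3: 30 × 6 = 180
  P2->Branch4: 35 × 5 = 175
  P3->Branch1: 50 × 5 = 250
  P3->Branch3: 25 × 3 = 75
  P4->Branch1: 95 × 2 = 190
Total = 190 + 100 + 180 + 175 + 250 + 75 + 190 = 1160.
(Supply check: P1 ships 95; P2 ships 90; P3 ships 75; P4 ships 95.)

1160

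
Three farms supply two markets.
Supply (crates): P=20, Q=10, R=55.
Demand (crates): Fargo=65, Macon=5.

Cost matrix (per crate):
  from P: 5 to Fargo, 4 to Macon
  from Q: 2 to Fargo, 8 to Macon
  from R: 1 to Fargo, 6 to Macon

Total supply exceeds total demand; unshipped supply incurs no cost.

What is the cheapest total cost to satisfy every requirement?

An optimal shipping plan:
  P->Macon: 5 × 4 = 20
  Q->Fargo: 10 × 2 = 20
  R->Fargo: 55 × 1 = 55
Total = 20 + 20 + 55 = 95.

95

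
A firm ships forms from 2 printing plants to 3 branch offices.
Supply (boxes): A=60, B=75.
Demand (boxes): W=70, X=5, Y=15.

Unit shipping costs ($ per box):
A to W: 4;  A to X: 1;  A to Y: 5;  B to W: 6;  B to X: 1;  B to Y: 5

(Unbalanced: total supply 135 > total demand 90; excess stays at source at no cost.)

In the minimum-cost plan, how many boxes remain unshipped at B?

An optimal plan:
  A->W: 60 × $4 = $240
  B->W: 10 × $6 = $60
  B->X: 5 × $1 = $5
  B->Y: 15 × $5 = $75
Total cost = $380.
B ships 30 of its 75, leaving 45.

45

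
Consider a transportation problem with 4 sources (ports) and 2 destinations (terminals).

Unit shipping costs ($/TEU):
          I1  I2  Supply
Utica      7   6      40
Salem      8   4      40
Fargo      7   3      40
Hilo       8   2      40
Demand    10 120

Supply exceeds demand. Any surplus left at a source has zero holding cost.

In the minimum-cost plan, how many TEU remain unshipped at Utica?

30

Minimum-cost shipments:
  Utica→I1: 10 TEU
  Salem→I2: 40 TEU
  Fargo→I2: 40 TEU
  Hilo→I2: 40 TEU
Total cost = $430.
Utica ships 10 of its 40, leaving 30.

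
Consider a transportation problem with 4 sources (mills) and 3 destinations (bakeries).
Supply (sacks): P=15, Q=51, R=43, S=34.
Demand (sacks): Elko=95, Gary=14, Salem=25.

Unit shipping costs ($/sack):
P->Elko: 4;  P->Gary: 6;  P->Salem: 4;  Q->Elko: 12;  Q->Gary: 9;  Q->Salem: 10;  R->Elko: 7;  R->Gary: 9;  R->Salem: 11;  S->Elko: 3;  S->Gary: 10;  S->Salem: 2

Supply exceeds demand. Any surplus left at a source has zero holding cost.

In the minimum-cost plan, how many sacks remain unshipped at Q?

9

Minimum-cost shipments:
  P to Elko: 15 × $4 = $60
  Q to Elko: 3 × $12 = $36
  Q to Gary: 14 × $9 = $126
  Q to Salem: 25 × $10 = $250
  R to Elko: 43 × $7 = $301
  S to Elko: 34 × $3 = $102
Total cost = $875.
Q ships 42 of its 51, leaving 9.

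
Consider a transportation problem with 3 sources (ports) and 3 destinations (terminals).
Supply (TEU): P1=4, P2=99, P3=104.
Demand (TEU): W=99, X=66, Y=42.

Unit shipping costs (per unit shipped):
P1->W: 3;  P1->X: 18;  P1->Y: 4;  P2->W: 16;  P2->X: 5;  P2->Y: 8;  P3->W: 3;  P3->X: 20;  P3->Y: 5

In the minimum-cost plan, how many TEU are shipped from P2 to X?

66

Optimal shipments:
  P1 to Y: 4 × 4 = 16
  P2 to X: 66 × 5 = 330
  P2 to Y: 33 × 8 = 264
  P3 to W: 99 × 3 = 297
  P3 to Y: 5 × 5 = 25
Total cost = 932.
So P2→X carries 66 TEU.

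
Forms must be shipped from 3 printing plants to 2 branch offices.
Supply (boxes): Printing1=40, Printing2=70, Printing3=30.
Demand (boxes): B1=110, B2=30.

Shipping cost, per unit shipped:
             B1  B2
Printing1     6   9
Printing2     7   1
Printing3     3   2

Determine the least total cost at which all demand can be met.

One minimum-cost allocation:
  Printing1→B1: 40 × 6 = 240
  Printing2→B1: 40 × 7 = 280
  Printing2→B2: 30 × 1 = 30
  Printing3→B1: 30 × 3 = 90
Total = 240 + 280 + 30 + 90 = 640.
(Supply check: Printing1 ships 40; Printing2 ships 70; Printing3 ships 30.)

640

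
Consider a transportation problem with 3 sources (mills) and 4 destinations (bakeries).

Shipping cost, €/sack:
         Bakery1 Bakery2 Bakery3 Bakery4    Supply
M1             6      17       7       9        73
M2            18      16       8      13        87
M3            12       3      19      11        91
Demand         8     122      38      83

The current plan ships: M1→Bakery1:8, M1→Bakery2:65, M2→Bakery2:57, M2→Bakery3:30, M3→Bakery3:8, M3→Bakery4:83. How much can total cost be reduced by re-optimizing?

Current plan cost = 8·6 + 65·17 + 57·16 + 30·8 + 8·19 + 83·11 = €3370.
Optimal plan:
  M1–Bakery1: 8 × €6 = €48
  M1–Bakery4: 65 × €9 = €585
  M2–Bakery2: 31 × €16 = €496
  M2–Bakery3: 38 × €8 = €304
  M2–Bakery4: 18 × €13 = €234
  M3–Bakery2: 91 × €3 = €273
Optimal cost = €1940.
Saving = 3370 − 1940 = €1430.

1430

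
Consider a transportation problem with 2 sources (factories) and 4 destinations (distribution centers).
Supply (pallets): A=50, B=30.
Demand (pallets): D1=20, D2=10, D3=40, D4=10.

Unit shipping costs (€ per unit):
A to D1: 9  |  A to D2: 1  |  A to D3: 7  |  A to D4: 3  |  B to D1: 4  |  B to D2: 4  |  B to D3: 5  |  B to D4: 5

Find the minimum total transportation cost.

380

An optimal shipping plan:
  A to D2: 10 × €1 = €10
  A to D3: 30 × €7 = €210
  A to D4: 10 × €3 = €30
  B to D1: 20 × €4 = €80
  B to D3: 10 × €5 = €50
Total = 10 + 210 + 30 + 80 + 50 = €380.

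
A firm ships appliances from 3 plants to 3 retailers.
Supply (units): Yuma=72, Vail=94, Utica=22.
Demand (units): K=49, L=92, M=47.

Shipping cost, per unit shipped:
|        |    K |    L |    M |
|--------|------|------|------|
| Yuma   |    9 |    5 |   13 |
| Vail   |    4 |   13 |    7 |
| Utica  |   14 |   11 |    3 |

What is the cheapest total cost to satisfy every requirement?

An optimal shipping plan:
  Yuma->L: 72 units
  Vail->K: 49 units
  Vail->L: 20 units
  Vail->M: 25 units
  Utica->M: 22 units
Total cost = 1057.

1057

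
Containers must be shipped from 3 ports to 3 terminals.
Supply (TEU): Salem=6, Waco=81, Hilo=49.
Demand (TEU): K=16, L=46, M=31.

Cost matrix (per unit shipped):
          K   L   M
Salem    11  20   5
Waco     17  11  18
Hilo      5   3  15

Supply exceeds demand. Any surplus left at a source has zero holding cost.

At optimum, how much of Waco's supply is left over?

43

Minimum-cost shipments:
  Salem->M: 6 TEU
  Waco->L: 13 TEU
  Waco->M: 25 TEU
  Hilo->K: 16 TEU
  Hilo->L: 33 TEU
Total cost = 802.
Waco ships 38 of its 81, leaving 43.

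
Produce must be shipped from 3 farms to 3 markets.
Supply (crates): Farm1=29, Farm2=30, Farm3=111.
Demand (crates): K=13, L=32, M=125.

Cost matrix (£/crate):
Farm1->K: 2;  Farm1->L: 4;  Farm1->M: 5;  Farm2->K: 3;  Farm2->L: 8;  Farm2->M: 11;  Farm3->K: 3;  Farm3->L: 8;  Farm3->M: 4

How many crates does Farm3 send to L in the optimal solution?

The minimum-cost plan:
  Farm1→L: 15 crates
  Farm1→M: 14 crates
  Farm2→K: 13 crates
  Farm2→L: 17 crates
  Farm3→M: 111 crates
Total cost = £749.
The route Farm3→L is not used.

0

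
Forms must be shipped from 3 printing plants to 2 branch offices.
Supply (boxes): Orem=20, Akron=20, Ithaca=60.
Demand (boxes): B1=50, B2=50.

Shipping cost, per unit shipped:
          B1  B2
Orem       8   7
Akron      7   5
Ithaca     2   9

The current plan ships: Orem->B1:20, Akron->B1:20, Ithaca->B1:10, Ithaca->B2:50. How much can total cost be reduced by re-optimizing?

Current plan cost = 20·8 + 20·7 + 10·2 + 50·9 = 770.
Optimal plan:
  Orem–B2: 20 × 7 = 140
  Akron–B2: 20 × 5 = 100
  Ithaca–B1: 50 × 2 = 100
  Ithaca–B2: 10 × 9 = 90
Optimal cost = 430.
Saving = 770 − 430 = 340.

340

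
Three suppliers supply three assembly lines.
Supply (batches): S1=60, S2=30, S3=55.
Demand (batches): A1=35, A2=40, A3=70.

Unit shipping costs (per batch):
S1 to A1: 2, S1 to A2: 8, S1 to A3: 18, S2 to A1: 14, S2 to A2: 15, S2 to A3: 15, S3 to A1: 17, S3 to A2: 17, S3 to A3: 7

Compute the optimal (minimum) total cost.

1105

A cheapest plan:
  S1–A1: 35 × 2 = 70
  S1–A2: 25 × 8 = 200
  S2–A2: 15 × 15 = 225
  S2–A3: 15 × 15 = 225
  S3–A3: 55 × 7 = 385
Total = 70 + 200 + 225 + 225 + 385 = 1105.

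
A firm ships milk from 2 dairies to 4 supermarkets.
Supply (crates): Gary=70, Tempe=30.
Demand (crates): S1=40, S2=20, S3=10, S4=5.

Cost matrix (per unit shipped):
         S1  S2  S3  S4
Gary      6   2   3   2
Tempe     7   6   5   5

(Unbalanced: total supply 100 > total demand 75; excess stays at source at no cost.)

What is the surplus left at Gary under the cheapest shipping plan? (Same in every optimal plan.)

An optimal plan:
  Gary→S1: 35 × 6 = 210
  Gary→S2: 20 × 2 = 40
  Gary→S3: 10 × 3 = 30
  Gary→S4: 5 × 2 = 10
  Tempe→S1: 5 × 7 = 35
Total cost = 325.
Gary ships 70 of its 70, leaving 0.

0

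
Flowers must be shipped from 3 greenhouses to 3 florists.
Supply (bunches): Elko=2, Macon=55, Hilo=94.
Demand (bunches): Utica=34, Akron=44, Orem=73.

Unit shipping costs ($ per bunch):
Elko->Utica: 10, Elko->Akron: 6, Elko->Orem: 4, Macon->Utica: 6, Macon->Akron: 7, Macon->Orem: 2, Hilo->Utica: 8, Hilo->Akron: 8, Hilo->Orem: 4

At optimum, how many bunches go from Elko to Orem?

Optimal shipments:
  Elko to Akron: 2 × $6 = $12
  Macon to Orem: 55 × $2 = $110
  Hilo to Utica: 34 × $8 = $272
  Hilo to Akron: 42 × $8 = $336
  Hilo to Orem: 18 × $4 = $72
Total cost = $802.
The route Elko→Orem is not used.

0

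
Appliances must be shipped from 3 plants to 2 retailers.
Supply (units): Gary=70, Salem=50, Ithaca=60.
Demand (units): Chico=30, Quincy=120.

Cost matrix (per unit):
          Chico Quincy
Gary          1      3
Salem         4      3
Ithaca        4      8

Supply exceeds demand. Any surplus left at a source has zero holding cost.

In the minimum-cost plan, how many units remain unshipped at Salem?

Minimum-cost shipments:
  Gary to Quincy: 70 × 3 = 210
  Salem to Quincy: 50 × 3 = 150
  Ithaca to Chico: 30 × 4 = 120
Total cost = 480.
Salem ships 50 of its 50, leaving 0.

0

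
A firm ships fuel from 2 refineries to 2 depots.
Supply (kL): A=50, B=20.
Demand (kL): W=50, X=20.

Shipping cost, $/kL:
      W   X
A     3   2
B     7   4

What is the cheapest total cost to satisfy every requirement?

A cheapest plan:
  A to W: 50 kL
  B to X: 20 kL
Total cost = $230.
(Supply check: A ships 50; B ships 20.)

230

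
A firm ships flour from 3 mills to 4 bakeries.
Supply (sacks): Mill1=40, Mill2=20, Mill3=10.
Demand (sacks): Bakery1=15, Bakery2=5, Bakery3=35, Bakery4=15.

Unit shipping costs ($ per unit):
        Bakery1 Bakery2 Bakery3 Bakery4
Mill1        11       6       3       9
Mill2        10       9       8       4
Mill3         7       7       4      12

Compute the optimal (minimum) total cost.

315

A cheapest plan:
  Mill1 to Bakery2: 5 × $6 = $30
  Mill1 to Bakery3: 35 × $3 = $105
  Mill2 to Bakery1: 5 × $10 = $50
  Mill2 to Bakery4: 15 × $4 = $60
  Mill3 to Bakery1: 10 × $7 = $70
Total = 30 + 105 + 50 + 60 + 70 = $315.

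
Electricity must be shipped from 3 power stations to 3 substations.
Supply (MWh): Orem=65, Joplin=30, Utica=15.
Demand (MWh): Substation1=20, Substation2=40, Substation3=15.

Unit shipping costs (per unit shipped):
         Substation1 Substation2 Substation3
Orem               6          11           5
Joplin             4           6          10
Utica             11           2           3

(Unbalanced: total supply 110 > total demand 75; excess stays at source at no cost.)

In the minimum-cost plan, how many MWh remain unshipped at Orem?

Minimum-cost shipments:
  Orem to Substation1: 15 × 6 = 90
  Orem to Substation3: 15 × 5 = 75
  Joplin to Substation1: 5 × 4 = 20
  Joplin to Substation2: 25 × 6 = 150
  Utica to Substation2: 15 × 2 = 30
Total cost = 365.
Orem ships 30 of its 65, leaving 35.

35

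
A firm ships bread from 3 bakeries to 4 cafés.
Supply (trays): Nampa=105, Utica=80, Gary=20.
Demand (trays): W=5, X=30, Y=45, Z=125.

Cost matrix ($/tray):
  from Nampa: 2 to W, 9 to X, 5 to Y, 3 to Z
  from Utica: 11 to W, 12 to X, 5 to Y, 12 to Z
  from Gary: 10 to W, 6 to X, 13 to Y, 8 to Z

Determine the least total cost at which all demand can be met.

1075

Optimal allocation:
  Nampa to Z: 105 × $3 = $315
  Utica to W: 5 × $11 = $55
  Utica to X: 10 × $12 = $120
  Utica to Y: 45 × $5 = $225
  Utica to Z: 20 × $12 = $240
  Gary to X: 20 × $6 = $120
Total = 315 + 55 + 120 + 225 + 240 + 120 = $1075.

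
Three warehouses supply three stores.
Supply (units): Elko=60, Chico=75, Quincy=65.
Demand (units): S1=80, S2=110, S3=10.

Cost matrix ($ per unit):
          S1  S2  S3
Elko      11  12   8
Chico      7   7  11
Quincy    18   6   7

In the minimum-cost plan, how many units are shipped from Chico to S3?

Optimal shipments:
  Elko to S1: 50 × $11 = $550
  Elko to S3: 10 × $8 = $80
  Chico to S1: 30 × $7 = $210
  Chico to S2: 45 × $7 = $315
  Quincy to S2: 65 × $6 = $390
Total cost = $1545.
The route Chico→S3 is not used.

0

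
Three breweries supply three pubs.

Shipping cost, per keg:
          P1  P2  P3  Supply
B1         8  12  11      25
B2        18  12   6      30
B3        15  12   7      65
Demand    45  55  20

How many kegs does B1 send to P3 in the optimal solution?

0

Optimal shipments:
  B1 to P1: 25 × 8 = 200
  B2 to P2: 10 × 12 = 120
  B2 to P3: 20 × 6 = 120
  B3 to P1: 20 × 15 = 300
  B3 to P2: 45 × 12 = 540
Total cost = 1280.
The route B1→P3 is not used.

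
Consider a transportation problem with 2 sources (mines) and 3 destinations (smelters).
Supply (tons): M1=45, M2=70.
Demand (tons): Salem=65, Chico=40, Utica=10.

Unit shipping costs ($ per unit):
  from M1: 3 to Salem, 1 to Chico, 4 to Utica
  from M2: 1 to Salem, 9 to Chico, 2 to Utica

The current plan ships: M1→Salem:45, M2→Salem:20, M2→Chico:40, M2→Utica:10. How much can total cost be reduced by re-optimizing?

Current plan cost = 45·3 + 20·1 + 40·9 + 10·2 = $535.
Optimal plan:
  M1->Salem: 5 × $3 = $15
  M1->Chico: 40 × $1 = $40
  M2->Salem: 60 × $1 = $60
  M2->Utica: 10 × $2 = $20
Optimal cost = $135.
Saving = 535 − 135 = $400.

400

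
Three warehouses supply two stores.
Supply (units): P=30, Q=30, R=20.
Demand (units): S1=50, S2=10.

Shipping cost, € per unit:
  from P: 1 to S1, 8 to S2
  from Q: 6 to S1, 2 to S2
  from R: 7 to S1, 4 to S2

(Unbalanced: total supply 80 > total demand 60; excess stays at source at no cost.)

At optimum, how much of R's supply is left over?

20

An optimal plan:
  P→S1: 30 × €1 = €30
  Q→S1: 20 × €6 = €120
  Q→S2: 10 × €2 = €20
Total cost = €170.
R ships 0 of its 20, leaving 20.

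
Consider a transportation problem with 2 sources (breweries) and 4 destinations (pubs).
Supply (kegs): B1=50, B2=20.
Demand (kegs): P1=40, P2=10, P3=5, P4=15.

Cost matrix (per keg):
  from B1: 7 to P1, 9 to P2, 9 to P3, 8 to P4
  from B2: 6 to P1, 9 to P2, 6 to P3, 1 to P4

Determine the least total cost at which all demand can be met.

415

A cheapest plan:
  B1→P1: 40 × 7 = 280
  B1→P2: 10 × 9 = 90
  B2→P3: 5 × 6 = 30
  B2→P4: 15 × 1 = 15
Total = 280 + 90 + 30 + 15 = 415.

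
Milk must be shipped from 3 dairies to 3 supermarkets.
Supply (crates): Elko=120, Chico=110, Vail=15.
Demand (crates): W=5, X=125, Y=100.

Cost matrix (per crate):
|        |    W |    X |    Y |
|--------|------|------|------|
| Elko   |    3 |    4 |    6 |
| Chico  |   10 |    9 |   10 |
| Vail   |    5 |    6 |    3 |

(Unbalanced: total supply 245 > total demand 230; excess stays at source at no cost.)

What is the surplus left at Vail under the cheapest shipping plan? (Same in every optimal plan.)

An optimal plan:
  Elko->W: 5 × 3 = 15
  Elko->X: 115 × 4 = 460
  Chico->X: 10 × 9 = 90
  Chico->Y: 85 × 10 = 850
  Vail->Y: 15 × 3 = 45
Total cost = 1460.
Vail ships 15 of its 15, leaving 0.

0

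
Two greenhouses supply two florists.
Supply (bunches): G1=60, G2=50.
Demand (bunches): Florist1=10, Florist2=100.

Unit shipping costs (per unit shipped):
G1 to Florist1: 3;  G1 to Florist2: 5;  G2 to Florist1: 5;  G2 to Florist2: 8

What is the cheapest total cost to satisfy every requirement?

670

An optimal shipping plan:
  G1→Florist2: 60 × 5 = 300
  G2→Florist1: 10 × 5 = 50
  G2→Florist2: 40 × 8 = 320
Total = 300 + 50 + 320 = 670.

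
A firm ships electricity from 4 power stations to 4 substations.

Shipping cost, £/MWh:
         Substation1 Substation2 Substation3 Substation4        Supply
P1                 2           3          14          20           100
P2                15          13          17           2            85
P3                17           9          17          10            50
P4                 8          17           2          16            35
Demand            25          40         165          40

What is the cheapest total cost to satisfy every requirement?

An optimal shipping plan:
  P1->Substation1: 25 × £2 = £50
  P1->Substation2: 40 × £3 = £120
  P1->Substation3: 35 × £14 = £490
  P2->Substation3: 45 × £17 = £765
  P2->Substation4: 40 × £2 = £80
  P3->Substation3: 50 × £17 = £850
  P4->Substation3: 35 × £2 = £70
Total = 50 + 120 + 490 + 765 + 80 + 850 + 70 = £2425.
(Supply check: P1 ships 100; P2 ships 85; P3 ships 50; P4 ships 35.)

2425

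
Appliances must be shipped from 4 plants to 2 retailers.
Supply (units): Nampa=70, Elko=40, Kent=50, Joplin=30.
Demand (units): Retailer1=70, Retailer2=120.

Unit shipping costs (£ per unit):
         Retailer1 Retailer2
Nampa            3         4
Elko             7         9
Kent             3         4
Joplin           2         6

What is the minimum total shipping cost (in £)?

820

A cheapest plan:
  Nampa→Retailer2: 70 × £4 = £280
  Elko→Retailer1: 40 × £7 = £280
  Kent→Retailer2: 50 × £4 = £200
  Joplin→Retailer1: 30 × £2 = £60
Total = 280 + 280 + 200 + 60 = £820.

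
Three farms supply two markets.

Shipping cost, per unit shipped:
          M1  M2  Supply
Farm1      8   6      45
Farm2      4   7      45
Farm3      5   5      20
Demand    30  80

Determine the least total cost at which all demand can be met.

595

An optimal shipping plan:
  Farm1→M2: 45 × 6 = 270
  Farm2→M1: 30 × 4 = 120
  Farm2→M2: 15 × 7 = 105
  Farm3→M2: 20 × 5 = 100
Total = 270 + 120 + 105 + 100 = 595.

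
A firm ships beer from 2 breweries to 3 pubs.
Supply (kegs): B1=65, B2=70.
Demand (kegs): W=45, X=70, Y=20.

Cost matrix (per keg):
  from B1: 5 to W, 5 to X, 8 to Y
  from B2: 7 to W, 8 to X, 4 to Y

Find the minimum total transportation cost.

One minimum-cost allocation:
  B1->X: 65 kegs
  B2->W: 45 kegs
  B2->X: 5 kegs
  B2->Y: 20 kegs
Total cost = 760.

760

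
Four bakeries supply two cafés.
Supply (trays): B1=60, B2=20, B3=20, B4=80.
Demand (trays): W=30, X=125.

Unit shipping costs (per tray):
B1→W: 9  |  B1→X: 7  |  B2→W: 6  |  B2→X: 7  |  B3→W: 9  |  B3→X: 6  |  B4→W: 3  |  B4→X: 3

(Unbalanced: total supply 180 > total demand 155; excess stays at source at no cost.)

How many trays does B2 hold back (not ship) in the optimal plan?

An optimal plan:
  B1–X: 35 × 7 = 245
  B2–W: 20 × 6 = 120
  B3–X: 20 × 6 = 120
  B4–W: 10 × 3 = 30
  B4–X: 70 × 3 = 210
Total cost = 725.
B2 ships 20 of its 20, leaving 0.

0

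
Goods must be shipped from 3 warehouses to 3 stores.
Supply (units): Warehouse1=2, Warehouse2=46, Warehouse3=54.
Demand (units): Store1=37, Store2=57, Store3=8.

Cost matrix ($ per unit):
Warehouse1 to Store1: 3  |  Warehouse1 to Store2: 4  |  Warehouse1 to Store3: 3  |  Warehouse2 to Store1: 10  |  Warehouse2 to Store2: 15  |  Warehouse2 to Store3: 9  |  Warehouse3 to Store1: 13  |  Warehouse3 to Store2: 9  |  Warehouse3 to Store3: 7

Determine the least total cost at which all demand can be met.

Optimal allocation:
  Warehouse1→Store2: 2 × $4 = $8
  Warehouse2→Store1: 37 × $10 = $370
  Warehouse2→Store2: 1 × $15 = $15
  Warehouse2→Store3: 8 × $9 = $72
  Warehouse3→Store2: 54 × $9 = $486
Total = 8 + 370 + 15 + 72 + 486 = $951.

951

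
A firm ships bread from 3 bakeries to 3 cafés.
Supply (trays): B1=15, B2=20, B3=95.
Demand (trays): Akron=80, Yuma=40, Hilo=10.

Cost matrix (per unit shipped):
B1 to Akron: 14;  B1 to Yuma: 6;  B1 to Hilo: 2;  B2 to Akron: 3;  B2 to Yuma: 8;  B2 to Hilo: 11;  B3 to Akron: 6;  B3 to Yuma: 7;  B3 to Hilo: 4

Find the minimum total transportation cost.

An optimal shipping plan:
  B1–Yuma: 5 trays
  B1–Hilo: 10 trays
  B2–Akron: 20 trays
  B3–Akron: 60 trays
  B3–Yuma: 35 trays
Total cost = 715.

715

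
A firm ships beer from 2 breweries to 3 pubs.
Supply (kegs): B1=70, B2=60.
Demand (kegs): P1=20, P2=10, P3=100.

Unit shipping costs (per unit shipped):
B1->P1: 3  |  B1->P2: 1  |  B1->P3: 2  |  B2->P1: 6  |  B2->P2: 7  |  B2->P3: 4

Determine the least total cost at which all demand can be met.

One minimum-cost allocation:
  B1 to P1: 20 × 3 = 60
  B1 to P2: 10 × 1 = 10
  B1 to P3: 40 × 2 = 80
  B2 to P3: 60 × 4 = 240
Total = 60 + 10 + 80 + 240 = 390.
(Supply check: B1 ships 70; B2 ships 60.)

390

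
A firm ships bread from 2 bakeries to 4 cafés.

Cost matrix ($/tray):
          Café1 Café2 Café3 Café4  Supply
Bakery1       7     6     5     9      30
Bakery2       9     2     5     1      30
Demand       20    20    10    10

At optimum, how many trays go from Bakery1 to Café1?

20

Solving gives:
  Bakery1→Café1: 20 trays
  Bakery1→Café3: 10 trays
  Bakery2→Café2: 20 trays
  Bakery2→Café4: 10 trays
Total cost = $240.
So Bakery1→Café1 carries 20 trays.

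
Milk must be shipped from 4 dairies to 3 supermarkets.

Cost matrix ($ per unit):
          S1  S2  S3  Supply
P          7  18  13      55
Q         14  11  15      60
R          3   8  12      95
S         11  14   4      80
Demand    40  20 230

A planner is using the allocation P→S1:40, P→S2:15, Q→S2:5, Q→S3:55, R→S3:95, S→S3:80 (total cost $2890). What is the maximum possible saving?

255

Current plan cost = 40·7 + 15·18 + 5·11 + 55·15 + 95·12 + 80·4 = $2890.
Optimal plan:
  P–S3: 55 × $13 = $715
  Q–S3: 60 × $15 = $900
  R–S1: 40 × $3 = $120
  R–S2: 20 × $8 = $160
  R–S3: 35 × $12 = $420
  S–S3: 80 × $4 = $320
Optimal cost = $2635.
Saving = 2890 − 2635 = $255.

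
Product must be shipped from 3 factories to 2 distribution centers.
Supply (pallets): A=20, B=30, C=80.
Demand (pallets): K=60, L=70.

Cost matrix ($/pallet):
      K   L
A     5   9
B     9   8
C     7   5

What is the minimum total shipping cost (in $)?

790

A cheapest plan:
  A to K: 20 × $5 = $100
  B to K: 30 × $9 = $270
  C to K: 10 × $7 = $70
  C to L: 70 × $5 = $350
Total = 100 + 270 + 70 + 350 = $790.
(Supply check: A ships 20; B ships 30; C ships 80.)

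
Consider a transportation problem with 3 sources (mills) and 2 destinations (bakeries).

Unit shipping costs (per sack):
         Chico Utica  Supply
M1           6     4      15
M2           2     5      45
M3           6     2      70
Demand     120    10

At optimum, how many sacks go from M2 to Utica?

Solving gives:
  M1 to Chico: 15 × 6 = 90
  M2 to Chico: 45 × 2 = 90
  M3 to Chico: 60 × 6 = 360
  M3 to Utica: 10 × 2 = 20
Total cost = 560.
The route M2→Utica is not used.

0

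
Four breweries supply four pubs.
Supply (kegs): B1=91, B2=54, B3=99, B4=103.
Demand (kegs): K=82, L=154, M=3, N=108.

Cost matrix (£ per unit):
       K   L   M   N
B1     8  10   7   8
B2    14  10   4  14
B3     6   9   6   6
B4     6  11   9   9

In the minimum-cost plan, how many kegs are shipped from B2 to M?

The minimum-cost plan:
  B1–L: 91 × £10 = £910
  B2–L: 51 × £10 = £510
  B2–M: 3 × £4 = £12
  B3–N: 99 × £6 = £594
  B4–K: 82 × £6 = £492
  B4–L: 12 × £11 = £132
  B4–N: 9 × £9 = £81
Total cost = £2731.
So B2→M carries 3 kegs.

3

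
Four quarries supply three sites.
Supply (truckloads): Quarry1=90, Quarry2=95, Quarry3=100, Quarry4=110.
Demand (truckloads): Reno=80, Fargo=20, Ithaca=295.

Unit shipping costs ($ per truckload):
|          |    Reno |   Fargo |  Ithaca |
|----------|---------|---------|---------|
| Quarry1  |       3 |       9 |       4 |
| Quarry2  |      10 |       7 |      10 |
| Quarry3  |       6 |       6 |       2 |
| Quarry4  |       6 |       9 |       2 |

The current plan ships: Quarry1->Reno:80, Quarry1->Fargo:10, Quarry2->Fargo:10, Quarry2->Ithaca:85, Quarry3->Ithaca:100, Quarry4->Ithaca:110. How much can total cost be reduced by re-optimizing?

Current plan cost = 80·3 + 10·9 + 10·7 + 85·10 + 100·2 + 110·2 = $1670.
Optimal plan:
  Quarry1–Reno: 80 truckloads
  Quarry1–Ithaca: 10 truckloads
  Quarry2–Fargo: 20 truckloads
  Quarry2–Ithaca: 75 truckloads
  Quarry3–Ithaca: 100 truckloads
  Quarry4–Ithaca: 110 truckloads
Optimal cost = $1590.
Saving = 1670 − 1590 = $80.

80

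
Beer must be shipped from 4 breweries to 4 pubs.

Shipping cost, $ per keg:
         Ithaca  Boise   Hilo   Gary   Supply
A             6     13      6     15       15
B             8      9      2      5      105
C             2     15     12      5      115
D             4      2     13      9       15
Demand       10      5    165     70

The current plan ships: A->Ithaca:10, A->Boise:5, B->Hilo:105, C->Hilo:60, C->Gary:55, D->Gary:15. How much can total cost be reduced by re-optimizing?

Current plan cost = 10·6 + 5·13 + 105·2 + 60·12 + 55·5 + 15·9 = $1465.
Optimal plan:
  A→Hilo: 15 × $6 = $90
  B→Hilo: 105 × $2 = $210
  C→Ithaca: 10 × $2 = $20
  C→Hilo: 35 × $12 = $420
  C→Gary: 70 × $5 = $350
  D→Boise: 5 × $2 = $10
  D→Hilo: 10 × $13 = $130
Optimal cost = $1230.
Saving = 1465 − 1230 = $235.

235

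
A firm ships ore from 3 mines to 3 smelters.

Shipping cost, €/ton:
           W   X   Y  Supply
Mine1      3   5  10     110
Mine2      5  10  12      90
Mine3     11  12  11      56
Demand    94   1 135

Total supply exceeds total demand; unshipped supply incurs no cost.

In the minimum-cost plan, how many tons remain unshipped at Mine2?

26

Minimum-cost shipments:
  Mine1->W: 30 tons
  Mine1->X: 1 tons
  Mine1->Y: 79 tons
  Mine2->W: 64 tons
  Mine3->Y: 56 tons
Total cost = €1821.
Mine2 ships 64 of its 90, leaving 26.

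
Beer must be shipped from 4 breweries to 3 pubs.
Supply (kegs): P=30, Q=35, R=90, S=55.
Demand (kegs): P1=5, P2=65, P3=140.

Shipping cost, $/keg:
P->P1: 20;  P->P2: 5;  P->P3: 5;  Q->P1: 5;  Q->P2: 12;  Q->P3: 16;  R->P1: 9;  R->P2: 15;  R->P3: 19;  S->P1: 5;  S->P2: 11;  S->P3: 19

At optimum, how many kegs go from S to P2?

The minimum-cost plan:
  P->P3: 30 × $5 = $150
  Q->P1: 5 × $5 = $25
  Q->P3: 30 × $16 = $480
  R->P2: 10 × $15 = $150
  R->P3: 80 × $19 = $1520
  S->P2: 55 × $11 = $605
Total cost = $2930.
So S→P2 carries 55 kegs.

55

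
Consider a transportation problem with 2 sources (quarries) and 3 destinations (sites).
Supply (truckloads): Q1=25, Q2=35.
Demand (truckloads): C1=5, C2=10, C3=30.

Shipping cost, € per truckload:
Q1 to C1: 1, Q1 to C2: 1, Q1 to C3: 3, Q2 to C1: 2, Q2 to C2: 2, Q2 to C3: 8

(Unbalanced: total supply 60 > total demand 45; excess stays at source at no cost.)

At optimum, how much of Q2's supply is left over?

Minimum-cost shipments:
  Q1–C3: 25 × €3 = €75
  Q2–C1: 5 × €2 = €10
  Q2–C2: 10 × €2 = €20
  Q2–C3: 5 × €8 = €40
Total cost = €145.
Q2 ships 20 of its 35, leaving 15.

15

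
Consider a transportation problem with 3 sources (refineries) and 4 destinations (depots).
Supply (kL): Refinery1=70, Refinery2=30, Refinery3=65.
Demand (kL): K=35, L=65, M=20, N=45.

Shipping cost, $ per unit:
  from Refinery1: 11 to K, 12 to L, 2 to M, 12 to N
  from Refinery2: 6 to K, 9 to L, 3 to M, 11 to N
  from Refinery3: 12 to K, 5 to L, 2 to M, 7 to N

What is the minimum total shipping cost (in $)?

One minimum-cost allocation:
  Refinery1→K: 5 × $11 = $55
  Refinery1→M: 20 × $2 = $40
  Refinery1→N: 45 × $12 = $540
  Refinery2→K: 30 × $6 = $180
  Refinery3→L: 65 × $5 = $325
Total = 55 + 40 + 540 + 180 + 325 = $1140.
(Supply check: Refinery1 ships 70; Refinery2 ships 30; Refinery3 ships 65.)

1140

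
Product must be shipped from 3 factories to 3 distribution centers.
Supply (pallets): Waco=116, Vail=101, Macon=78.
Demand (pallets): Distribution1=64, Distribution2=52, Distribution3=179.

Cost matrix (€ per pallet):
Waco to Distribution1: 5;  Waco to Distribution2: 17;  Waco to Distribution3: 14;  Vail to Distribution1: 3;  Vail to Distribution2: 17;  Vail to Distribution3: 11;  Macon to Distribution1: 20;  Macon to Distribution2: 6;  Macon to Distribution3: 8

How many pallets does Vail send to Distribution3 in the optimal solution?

Solving gives:
  Waco to Distribution1: 64 × €5 = €320
  Waco to Distribution3: 52 × €14 = €728
  Vail to Distribution3: 101 × €11 = €1111
  Macon to Distribution2: 52 × €6 = €312
  Macon to Distribution3: 26 × €8 = €208
Total cost = €2679.
So Vail→Distribution3 carries 101 pallets.

101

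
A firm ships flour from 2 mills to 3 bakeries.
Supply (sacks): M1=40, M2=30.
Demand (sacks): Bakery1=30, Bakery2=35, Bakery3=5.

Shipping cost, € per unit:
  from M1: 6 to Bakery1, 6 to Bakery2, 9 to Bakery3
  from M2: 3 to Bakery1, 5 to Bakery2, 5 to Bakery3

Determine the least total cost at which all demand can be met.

An optimal shipping plan:
  M1 to Bakery1: 5 sacks
  M1 to Bakery2: 35 sacks
  M2 to Bakery1: 25 sacks
  M2 to Bakery3: 5 sacks
Total cost = €340.
(Supply check: M1 ships 40; M2 ships 30.)

340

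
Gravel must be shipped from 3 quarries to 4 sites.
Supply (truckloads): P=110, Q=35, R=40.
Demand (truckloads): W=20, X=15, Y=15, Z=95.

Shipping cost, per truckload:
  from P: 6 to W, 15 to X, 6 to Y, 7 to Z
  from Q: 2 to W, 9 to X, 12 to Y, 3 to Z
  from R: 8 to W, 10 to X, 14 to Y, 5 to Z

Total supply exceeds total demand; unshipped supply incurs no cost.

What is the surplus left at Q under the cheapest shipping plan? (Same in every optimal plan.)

0

An optimal plan:
  P->Y: 15 × 6 = 90
  P->Z: 55 × 7 = 385
  Q->W: 20 × 2 = 40
  Q->Z: 15 × 3 = 45
  R->X: 15 × 10 = 150
  R->Z: 25 × 5 = 125
Total cost = 835.
Q ships 35 of its 35, leaving 0.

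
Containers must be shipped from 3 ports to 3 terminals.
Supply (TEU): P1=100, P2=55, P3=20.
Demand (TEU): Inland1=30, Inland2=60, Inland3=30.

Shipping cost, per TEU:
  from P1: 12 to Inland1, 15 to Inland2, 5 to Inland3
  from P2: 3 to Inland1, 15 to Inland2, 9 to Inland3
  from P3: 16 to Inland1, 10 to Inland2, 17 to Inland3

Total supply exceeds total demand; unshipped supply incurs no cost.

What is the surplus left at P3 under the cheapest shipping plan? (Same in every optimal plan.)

0

Minimum-cost shipments:
  P1 to Inland2: 40 × 15 = 600
  P1 to Inland3: 30 × 5 = 150
  P2 to Inland1: 30 × 3 = 90
  P3 to Inland2: 20 × 10 = 200
Total cost = 1040.
P3 ships 20 of its 20, leaving 0.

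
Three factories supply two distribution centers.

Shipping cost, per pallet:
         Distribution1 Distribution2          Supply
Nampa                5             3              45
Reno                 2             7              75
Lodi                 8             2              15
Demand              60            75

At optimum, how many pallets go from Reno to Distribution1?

The minimum-cost plan:
  Nampa to Distribution2: 45 × 3 = 135
  Reno to Distribution1: 60 × 2 = 120
  Reno to Distribution2: 15 × 7 = 105
  Lodi to Distribution2: 15 × 2 = 30
Total cost = 390.
So Reno→Distribution1 carries 60 pallets.

60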